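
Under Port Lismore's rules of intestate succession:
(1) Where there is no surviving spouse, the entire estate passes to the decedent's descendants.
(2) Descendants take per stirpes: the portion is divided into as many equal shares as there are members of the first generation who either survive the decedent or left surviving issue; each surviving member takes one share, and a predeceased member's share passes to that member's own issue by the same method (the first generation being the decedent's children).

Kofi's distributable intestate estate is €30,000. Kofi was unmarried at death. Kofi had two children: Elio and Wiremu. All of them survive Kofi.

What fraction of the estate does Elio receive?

The entire €30,000 passes to the descendants.
That amount (€30,000) is divided into 2 shares of €15,000: Elio and Wiremu each take €15,000.

Elio receives 1/2 of the estate.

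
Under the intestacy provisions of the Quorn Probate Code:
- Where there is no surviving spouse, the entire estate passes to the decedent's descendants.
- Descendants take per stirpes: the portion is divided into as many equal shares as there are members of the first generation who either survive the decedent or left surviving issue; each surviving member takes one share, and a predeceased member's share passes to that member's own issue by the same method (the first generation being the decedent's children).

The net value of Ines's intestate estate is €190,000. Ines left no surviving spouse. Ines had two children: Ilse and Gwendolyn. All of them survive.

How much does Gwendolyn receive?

The entire €190,000 passes to the descendants.
That amount (€190,000) is divided into 2 shares of €95,000: Ilse and Gwendolyn each take €95,000.

Gwendolyn receives €95,000.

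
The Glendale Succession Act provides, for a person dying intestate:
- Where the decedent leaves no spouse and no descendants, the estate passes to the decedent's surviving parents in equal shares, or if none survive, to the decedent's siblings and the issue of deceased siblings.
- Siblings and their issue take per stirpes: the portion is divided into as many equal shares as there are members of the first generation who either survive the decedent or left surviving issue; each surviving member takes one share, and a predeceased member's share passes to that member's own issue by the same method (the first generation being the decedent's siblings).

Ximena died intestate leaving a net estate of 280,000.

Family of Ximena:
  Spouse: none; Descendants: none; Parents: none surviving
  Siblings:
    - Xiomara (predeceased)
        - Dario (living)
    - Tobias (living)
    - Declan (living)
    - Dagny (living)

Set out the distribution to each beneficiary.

The entire 280,000 passes to the siblings and their issue.
That amount (280,000) is divided into 4 shares of 70,000: Tobias, Declan, and Dagny each take 70,000; Xiomara's 70,000 share passes to Xiomara's issue.
Xiomara's share (70,000) passes entirely to Dario.

Dario: 70,000; Tobias: 70,000; Declan: 70,000; Dagny: 70,000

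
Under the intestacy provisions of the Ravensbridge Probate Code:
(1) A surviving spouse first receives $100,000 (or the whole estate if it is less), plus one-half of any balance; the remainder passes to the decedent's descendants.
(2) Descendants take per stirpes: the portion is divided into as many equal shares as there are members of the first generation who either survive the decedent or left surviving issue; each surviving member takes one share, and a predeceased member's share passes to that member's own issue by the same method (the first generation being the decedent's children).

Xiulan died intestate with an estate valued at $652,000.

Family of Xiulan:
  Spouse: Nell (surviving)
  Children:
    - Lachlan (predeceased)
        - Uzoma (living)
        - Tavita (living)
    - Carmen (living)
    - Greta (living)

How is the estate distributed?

Nell first takes $100,000, leaving a balance of $552,000. Nell then takes one-half of the balance ($276,000), for a total of $376,000. The remaining $276,000 passes to the descendants.
The descendants' portion ($276,000) is divided into 3 shares of $92,000: Carmen and Greta each take $92,000; Lachlan's $92,000 share passes to Lachlan's issue.
Lachlan's share ($92,000) is divided into 2 shares of $46,000: Uzoma and Tavita each take $46,000.

Nell: $376,000; Uzoma: $46,000; Tavita: $46,000; Carmen: $92,000; Greta: $92,000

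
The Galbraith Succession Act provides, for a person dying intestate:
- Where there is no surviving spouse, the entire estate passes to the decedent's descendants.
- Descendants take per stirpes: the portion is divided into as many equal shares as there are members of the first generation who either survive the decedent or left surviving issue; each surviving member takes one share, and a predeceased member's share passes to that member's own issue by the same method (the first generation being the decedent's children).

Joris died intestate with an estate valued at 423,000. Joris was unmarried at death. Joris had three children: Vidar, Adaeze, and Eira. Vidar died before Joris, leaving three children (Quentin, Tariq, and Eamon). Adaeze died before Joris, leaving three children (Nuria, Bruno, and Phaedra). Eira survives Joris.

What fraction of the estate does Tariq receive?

The entire 423,000 passes to the descendants.
That amount (423,000) is divided into 3 shares of 141,000: Eira takes 141,000; Vidar's 141,000 share passes to Vidar's issue; Adaeze's 141,000 share passes to Adaeze's issue.
Vidar's share (141,000) is divided into 3 shares of 47,000: Quentin, Tariq, and Eamon each take 47,000.
Adaeze's share (141,000) is divided into 3 shares of 47,000: Nuria, Bruno, and Phaedra each take 47,000.

Tariq receives 1/9 of the estate.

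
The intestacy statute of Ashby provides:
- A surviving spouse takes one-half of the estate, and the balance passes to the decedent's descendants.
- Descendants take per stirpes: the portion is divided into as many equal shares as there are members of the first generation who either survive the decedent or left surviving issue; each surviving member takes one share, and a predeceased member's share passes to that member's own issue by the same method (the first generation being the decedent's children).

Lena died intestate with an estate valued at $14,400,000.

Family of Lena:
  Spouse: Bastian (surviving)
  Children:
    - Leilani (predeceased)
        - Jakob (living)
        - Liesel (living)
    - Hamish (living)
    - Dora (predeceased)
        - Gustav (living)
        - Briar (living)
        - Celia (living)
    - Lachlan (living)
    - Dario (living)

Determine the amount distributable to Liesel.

Liesel receives $720,000.

Bastian takes one-half of $14,400,000 = $7,200,000. The remaining $7,200,000 passes to the descendants.
The descendants' portion ($7,200,000) is divided into 5 shares of $1,440,000: Hamish, Lachlan, and Dario each take $1,440,000; Leilani's $1,440,000 share passes to Leilani's issue; Dora's $1,440,000 share passes to Dora's issue.
Leilani's share ($1,440,000) is divided into 2 shares of $720,000: Jakob and Liesel each take $720,000.
Dora's share ($1,440,000) is divided into 3 shares of $480,000: Gustav, Briar, and Celia each take $480,000.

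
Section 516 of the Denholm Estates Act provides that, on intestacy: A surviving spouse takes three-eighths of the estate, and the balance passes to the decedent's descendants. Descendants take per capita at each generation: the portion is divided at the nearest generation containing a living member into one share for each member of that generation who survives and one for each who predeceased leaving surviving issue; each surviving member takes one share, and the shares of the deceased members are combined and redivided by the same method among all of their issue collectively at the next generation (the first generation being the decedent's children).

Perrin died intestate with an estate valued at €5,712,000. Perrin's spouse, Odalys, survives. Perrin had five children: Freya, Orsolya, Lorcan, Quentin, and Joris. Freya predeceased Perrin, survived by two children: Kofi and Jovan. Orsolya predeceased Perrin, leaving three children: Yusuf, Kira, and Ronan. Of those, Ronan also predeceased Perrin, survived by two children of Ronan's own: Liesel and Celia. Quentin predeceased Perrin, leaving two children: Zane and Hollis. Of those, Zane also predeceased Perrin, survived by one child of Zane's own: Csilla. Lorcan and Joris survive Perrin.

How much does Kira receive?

Odalys takes three-eighths of €5,712,000 = €2,142,000. The remaining €3,570,000 passes to the descendants.
The descendants' portion (€3,570,000) is divided at the children's generation into 5 shares of €714,000. Lorcan and Joris each take €714,000. The 3 shares of the deceased (Freya, Orsolya, and Quentin) are combined into a pool of €2,142,000.
That pool (€2,142,000) is divided at the grandchildren's generation into 7 shares of €306,000. Kofi, Jovan, Yusuf, Kira, and Hollis each take €306,000. The 2 shares of the deceased (Ronan and Zane) are combined into a pool of €612,000.
That pool (€612,000) is divided at the great-grandchildren's generation equally among Liesel, Celia, and Csilla: €204,000 each.

Kira receives €306,000.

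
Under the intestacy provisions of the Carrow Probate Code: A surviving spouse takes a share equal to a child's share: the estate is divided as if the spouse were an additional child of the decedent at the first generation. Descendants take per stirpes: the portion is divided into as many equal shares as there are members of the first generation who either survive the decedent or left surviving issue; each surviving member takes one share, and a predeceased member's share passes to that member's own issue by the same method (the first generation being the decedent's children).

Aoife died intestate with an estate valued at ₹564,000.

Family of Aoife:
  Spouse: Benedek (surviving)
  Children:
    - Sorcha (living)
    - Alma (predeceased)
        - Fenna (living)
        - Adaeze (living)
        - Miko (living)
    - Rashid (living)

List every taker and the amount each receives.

Benedek: ₹141,000; Sorcha: ₹141,000; Fenna: ₹47,000; Adaeze: ₹47,000; Miko: ₹47,000; Rashid: ₹141,000

The spouse counts as an additional share at the children's level, so there are 4 primary shares of ₹141,000. Benedek takes one such share (₹141,000).
The children's combined portion (₹423,000) is divided into 3 shares of ₹141,000: Sorcha and Rashid each take ₹141,000; Alma's ₹141,000 share passes to Alma's issue.
Alma's share (₹141,000) is divided into 3 shares of ₹47,000: Fenna, Adaeze, and Miko each take ₹47,000.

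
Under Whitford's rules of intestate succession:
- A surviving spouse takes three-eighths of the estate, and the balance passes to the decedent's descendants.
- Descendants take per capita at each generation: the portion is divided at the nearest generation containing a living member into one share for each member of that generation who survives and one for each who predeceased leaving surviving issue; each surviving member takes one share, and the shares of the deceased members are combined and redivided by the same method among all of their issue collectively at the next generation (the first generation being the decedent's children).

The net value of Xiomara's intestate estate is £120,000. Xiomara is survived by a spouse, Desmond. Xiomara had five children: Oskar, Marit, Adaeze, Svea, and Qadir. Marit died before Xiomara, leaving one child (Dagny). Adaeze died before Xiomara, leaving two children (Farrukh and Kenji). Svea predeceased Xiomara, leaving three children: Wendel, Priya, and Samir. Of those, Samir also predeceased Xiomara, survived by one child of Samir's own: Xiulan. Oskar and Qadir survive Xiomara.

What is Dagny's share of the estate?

Desmond takes three-eighths of £120,000 = £45,000. The remaining £75,000 passes to the descendants.
The descendants' portion (£75,000) is divided at the children's generation into 5 shares of £15,000. Oskar and Qadir each take £15,000. The 3 shares of the deceased (Marit, Adaeze, and Svea) are combined into a pool of £45,000.
That pool (£45,000) is divided at the grandchildren's generation into 6 shares of £7,500. Dagny, Farrukh, Kenji, Wendel, and Priya each take £7,500. The remaining share for the deceased Samir (£7,500) is carried to the next generation.
That pool (£7,500) passes entirely to Xiulan, the sole taker at the great-grandchildren's generation.

Dagny receives £7,500.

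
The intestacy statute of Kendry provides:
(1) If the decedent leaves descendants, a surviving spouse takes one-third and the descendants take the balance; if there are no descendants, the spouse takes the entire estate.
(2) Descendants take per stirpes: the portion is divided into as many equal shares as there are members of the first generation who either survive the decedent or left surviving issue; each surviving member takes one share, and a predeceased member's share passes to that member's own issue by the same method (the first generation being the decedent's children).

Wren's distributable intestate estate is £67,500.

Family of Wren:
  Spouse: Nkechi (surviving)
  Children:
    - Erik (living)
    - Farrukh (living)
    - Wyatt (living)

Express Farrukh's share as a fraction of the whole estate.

Nkechi takes one-third of £67,500 = £22,500. The remaining £45,000 passes to the descendants.
The descendants' portion (£45,000) is divided into 3 shares of £15,000: Erik, Farrukh, and Wyatt each take £15,000.

Farrukh receives 2/9 of the estate.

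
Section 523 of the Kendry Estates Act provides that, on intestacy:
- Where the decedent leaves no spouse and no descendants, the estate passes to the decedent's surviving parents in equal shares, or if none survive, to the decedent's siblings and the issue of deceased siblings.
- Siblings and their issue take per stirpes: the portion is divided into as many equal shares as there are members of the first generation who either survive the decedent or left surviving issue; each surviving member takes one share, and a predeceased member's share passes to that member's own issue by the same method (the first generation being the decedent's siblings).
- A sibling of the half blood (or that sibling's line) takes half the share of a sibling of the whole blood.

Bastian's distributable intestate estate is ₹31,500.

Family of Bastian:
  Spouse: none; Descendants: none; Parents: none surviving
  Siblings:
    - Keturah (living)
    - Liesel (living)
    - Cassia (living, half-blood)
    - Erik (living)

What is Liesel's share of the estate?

Liesel receives ₹9,000.

The entire ₹31,500 passes to the siblings and their issue.
Counting each half-blood sibling's line as half a unit, there are 7/2 units in ₹31,500, so one unit is ₹9,000. Whole-blood lines (Keturah, Liesel, and Erik) take ₹9,000 each; half-blood lines (Cassia) take ₹4,500 each.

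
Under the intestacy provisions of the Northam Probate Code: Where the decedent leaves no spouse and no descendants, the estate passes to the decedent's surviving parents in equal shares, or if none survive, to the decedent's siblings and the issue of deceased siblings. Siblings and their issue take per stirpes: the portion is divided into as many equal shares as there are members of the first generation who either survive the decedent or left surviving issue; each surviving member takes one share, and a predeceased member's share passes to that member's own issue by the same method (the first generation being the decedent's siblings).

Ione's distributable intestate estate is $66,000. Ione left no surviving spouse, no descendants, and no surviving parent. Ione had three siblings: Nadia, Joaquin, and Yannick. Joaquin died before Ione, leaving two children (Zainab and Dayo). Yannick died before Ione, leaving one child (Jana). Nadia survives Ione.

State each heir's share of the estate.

The entire $66,000 passes to the siblings and their issue.
That amount ($66,000) is divided into 3 shares of $22,000: Nadia takes $22,000; Joaquin's $22,000 share passes to Joaquin's issue; Yannick's $22,000 share passes to Yannick's issue.
Joaquin's share ($22,000) is divided into 2 shares of $11,000: Zainab and Dayo each take $11,000.
Yannick's share ($22,000) passes entirely to Jana.

Nadia: $22,000; Zainab: $11,000; Dayo: $11,000; Jana: $22,000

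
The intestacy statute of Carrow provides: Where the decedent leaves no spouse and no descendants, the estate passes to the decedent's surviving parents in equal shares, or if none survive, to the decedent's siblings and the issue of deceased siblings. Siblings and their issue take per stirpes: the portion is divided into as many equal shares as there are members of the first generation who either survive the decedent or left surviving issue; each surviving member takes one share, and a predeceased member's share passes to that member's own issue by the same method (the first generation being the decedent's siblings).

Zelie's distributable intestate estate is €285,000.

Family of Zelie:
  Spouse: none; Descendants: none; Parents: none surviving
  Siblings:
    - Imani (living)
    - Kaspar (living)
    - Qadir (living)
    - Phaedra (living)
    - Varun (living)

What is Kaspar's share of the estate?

The entire €285,000 passes to the siblings and their issue.
That amount (€285,000) is divided into 5 shares of €57,000: Imani, Kaspar, Qadir, Phaedra, and Varun each take €57,000.

Kaspar receives €57,000.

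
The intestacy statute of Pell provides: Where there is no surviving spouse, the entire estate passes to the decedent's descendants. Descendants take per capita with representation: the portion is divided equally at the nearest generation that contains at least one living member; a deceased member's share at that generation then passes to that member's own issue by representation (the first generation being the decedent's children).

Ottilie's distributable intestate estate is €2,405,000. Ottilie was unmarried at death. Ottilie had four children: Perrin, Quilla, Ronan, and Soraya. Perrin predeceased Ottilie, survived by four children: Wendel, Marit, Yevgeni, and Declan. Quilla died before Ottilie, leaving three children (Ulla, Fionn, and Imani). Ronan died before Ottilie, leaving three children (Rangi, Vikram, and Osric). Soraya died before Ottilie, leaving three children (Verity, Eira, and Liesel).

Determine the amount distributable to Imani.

Imani receives €185,000.

The entire €2,405,000 passes to the descendants.
No child survives, so the initial division is made at the grandchildren's generation.
That amount (€2,405,000) is divided into 13 shares of €185,000: Wendel, Marit, Yevgeni, Declan, Ulla, Fionn, Imani, Rangi, Vikram, Osric, Verity, Eira, and Liesel each take €185,000.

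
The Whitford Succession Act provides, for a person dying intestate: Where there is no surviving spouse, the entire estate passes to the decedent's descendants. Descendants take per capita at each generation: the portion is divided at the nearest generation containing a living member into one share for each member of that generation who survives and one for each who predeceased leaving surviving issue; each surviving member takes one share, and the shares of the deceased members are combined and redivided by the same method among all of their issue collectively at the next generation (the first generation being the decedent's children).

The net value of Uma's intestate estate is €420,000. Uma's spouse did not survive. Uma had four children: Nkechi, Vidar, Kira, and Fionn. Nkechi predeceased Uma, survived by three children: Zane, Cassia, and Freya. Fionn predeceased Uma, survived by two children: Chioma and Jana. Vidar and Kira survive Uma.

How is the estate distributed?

The entire €420,000 passes to the descendants.
That amount (€420,000) is divided at the children's generation into 4 shares of €105,000. Vidar and Kira each take €105,000. The 2 shares of the deceased (Nkechi and Fionn) are combined into a pool of €210,000.
That pool (€210,000) is divided at the grandchildren's generation equally among Zane, Cassia, Freya, Chioma, and Jana: €42,000 each.

Zane: €42,000; Cassia: €42,000; Freya: €42,000; Vidar: €105,000; Kira: €105,000; Chioma: €42,000; Jana: €42,000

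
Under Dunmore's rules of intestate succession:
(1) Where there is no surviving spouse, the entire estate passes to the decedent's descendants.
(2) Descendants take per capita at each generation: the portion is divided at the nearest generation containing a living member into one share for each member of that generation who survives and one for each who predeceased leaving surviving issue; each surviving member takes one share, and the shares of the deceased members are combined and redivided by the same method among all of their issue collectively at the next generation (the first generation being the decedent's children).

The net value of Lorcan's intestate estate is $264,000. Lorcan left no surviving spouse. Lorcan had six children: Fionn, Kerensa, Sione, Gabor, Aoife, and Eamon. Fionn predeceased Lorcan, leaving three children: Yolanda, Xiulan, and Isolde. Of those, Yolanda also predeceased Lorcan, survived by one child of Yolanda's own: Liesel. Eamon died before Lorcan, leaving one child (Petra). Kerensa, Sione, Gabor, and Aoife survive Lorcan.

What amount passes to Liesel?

Liesel receives $22,000.

The entire $264,000 passes to the descendants.
That amount ($264,000) is divided at the children's generation into 6 shares of $44,000. Kerensa, Sione, Gabor, and Aoife each take $44,000. The 2 shares of the deceased (Fionn and Eamon) are combined into a pool of $88,000.
That pool ($88,000) is divided at the grandchildren's generation into 4 shares of $22,000. Xiulan, Isolde, and Petra each take $22,000. The remaining share for the deceased Yolanda ($22,000) is carried to the next generation.
That pool ($22,000) passes entirely to Liesel, the sole taker at the great-grandchildren's generation.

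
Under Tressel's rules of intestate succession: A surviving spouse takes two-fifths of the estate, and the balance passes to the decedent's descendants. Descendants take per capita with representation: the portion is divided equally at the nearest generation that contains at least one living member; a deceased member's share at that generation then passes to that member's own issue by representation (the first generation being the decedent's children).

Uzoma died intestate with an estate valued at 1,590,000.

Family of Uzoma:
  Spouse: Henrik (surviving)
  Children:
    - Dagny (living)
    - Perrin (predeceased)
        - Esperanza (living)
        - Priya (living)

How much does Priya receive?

Priya receives 238,500.

Henrik takes two-fifths of 1,590,000 = 636,000. The remaining 954,000 passes to the descendants.
The descendants' portion (954,000) is divided into 2 shares of 477,000: Dagny takes 477,000; Perrin's 477,000 share passes to Perrin's issue.
Perrin's share (477,000) is divided into 2 shares of 238,500: Esperanza and Priya each take 238,500.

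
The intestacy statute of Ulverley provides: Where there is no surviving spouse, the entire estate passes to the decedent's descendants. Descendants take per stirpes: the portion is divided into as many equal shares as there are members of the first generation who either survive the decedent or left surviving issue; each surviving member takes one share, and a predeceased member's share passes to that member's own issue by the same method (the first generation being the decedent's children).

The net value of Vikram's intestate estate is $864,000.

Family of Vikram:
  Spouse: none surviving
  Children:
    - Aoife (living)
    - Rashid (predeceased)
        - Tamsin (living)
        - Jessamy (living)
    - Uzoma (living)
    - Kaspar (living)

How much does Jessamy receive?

The entire $864,000 passes to the descendants.
That amount ($864,000) is divided into 4 shares of $216,000: Aoife, Uzoma, and Kaspar each take $216,000; Rashid's $216,000 share passes to Rashid's issue.
Rashid's share ($216,000) is divided into 2 shares of $108,000: Tamsin and Jessamy each take $108,000.

Jessamy receives $108,000.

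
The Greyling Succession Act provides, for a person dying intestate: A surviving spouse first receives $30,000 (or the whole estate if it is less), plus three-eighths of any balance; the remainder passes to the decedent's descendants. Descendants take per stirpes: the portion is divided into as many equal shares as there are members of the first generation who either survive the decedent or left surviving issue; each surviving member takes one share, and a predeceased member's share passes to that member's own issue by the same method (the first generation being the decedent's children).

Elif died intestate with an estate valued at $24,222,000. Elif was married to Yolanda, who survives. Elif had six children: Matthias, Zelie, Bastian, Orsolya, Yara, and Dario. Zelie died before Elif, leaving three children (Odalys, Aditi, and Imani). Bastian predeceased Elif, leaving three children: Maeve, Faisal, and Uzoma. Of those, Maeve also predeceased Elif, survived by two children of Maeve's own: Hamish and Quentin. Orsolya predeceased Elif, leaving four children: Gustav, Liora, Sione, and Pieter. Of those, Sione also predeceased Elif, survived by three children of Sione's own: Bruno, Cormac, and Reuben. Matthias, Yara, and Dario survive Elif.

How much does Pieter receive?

Pieter receives $630,000.

Yolanda first takes $30,000, leaving a balance of $24,192,000. Yolanda then takes three-eighths of the balance ($9,072,000), for a total of $9,102,000. The remaining $15,120,000 passes to the descendants.
The descendants' portion ($15,120,000) is divided into 6 shares of $2,520,000: Matthias, Yara, and Dario each take $2,520,000; Zelie's $2,520,000 share passes to Zelie's issue; Bastian's $2,520,000 share passes to Bastian's issue; Orsolya's $2,520,000 share passes to Orsolya's issue.
Zelie's share ($2,520,000) is divided into 3 shares of $840,000: Odalys, Aditi, and Imani each take $840,000.
Bastian's share ($2,520,000) is divided into 3 shares of $840,000: Faisal and Uzoma each take $840,000; Maeve's $840,000 share passes to Maeve's issue.
Maeve's share ($840,000) is divided into 2 shares of $420,000: Hamish and Quentin each take $420,000.
Orsolya's share ($2,520,000) is divided into 4 shares of $630,000: Gustav, Liora, and Pieter each take $630,000; Sione's $630,000 share passes to Sione's issue.
Sione's share ($630,000) is divided into 3 shares of $210,000: Bruno, Cormac, and Reuben each take $210,000.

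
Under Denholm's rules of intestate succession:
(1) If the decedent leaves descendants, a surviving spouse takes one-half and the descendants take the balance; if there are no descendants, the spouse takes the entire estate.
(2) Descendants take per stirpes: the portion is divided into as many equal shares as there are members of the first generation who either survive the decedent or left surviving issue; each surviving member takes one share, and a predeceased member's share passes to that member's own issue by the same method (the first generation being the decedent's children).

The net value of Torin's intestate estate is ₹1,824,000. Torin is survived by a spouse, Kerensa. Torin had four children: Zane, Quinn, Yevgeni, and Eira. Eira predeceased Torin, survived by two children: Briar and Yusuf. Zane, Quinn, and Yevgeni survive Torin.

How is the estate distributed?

Kerensa takes one-half of ₹1,824,000 = ₹912,000. The remaining ₹912,000 passes to the descendants.
The descendants' portion (₹912,000) is divided into 4 shares of ₹228,000: Zane, Quinn, and Yevgeni each take ₹228,000; Eira's ₹228,000 share passes to Eira's issue.
Eira's share (₹228,000) is divided into 2 shares of ₹114,000: Briar and Yusuf each take ₹114,000.

Kerensa: ₹912,000; Zane: ₹228,000; Quinn: ₹228,000; Yevgeni: ₹228,000; Briar: ₹114,000; Yusuf: ₹114,000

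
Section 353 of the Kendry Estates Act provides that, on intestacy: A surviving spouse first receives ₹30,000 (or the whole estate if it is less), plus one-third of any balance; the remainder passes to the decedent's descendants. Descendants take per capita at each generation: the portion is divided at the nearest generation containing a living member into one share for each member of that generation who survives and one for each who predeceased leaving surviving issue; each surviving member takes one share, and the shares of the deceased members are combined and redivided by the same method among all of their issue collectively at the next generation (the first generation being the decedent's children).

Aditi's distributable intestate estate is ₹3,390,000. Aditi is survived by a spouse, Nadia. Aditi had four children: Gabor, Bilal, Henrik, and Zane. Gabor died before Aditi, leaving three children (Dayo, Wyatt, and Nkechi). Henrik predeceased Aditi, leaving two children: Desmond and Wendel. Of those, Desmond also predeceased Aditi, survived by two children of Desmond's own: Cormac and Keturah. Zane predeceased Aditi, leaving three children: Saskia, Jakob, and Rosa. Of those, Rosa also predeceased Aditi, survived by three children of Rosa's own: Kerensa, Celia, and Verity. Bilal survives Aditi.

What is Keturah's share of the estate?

Keturah receives ₹84,000.

Nadia first takes ₹30,000, leaving a balance of ₹3,360,000. Nadia then takes one-third of the balance (₹1,120,000), for a total of ₹1,150,000. The remaining ₹2,240,000 passes to the descendants.
The descendants' portion (₹2,240,000) is divided at the children's generation into 4 shares of ₹560,000. Bilal takes ₹560,000. The 3 shares of the deceased (Gabor, Henrik, and Zane) are combined into a pool of ₹1,680,000.
That pool (₹1,680,000) is divided at the grandchildren's generation into 8 shares of ₹210,000. Dayo, Wyatt, Nkechi, Wendel, Saskia, and Jakob each take ₹210,000. The 2 shares of the deceased (Desmond and Rosa) are combined into a pool of ₹420,000.
That pool (₹420,000) is divided at the great-grandchildren's generation equally among Cormac, Keturah, Kerensa, Celia, and Verity: ₹84,000 each.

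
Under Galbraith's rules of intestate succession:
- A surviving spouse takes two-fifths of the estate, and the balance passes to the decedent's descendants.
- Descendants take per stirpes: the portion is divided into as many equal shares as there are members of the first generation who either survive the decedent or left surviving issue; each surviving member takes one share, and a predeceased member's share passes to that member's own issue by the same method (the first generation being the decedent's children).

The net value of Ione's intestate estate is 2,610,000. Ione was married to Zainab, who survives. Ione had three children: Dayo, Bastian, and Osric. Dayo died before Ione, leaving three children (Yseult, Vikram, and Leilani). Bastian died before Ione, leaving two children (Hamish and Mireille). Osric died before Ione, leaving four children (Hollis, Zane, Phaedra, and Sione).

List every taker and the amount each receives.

Zainab takes two-fifths of 2,610,000 = 1,044,000. The remaining 1,566,000 passes to the descendants.
The descendants' portion (1,566,000) is divided into 3 shares of 522,000: Dayo's 522,000 share passes to Dayo's issue; Bastian's 522,000 share passes to Bastian's issue; Osric's 522,000 share passes to Osric's issue.
Dayo's share (522,000) is divided into 3 shares of 174,000: Yseult, Vikram, and Leilani each take 174,000.
Bastian's share (522,000) is divided into 2 shares of 261,000: Hamish and Mireille each take 261,000.
Osric's share (522,000) is divided into 4 shares of 130,500: Hollis, Zane, Phaedra, and Sione each take 130,500.

Zainab: 1,044,000; Yseult: 174,000; Vikram: 174,000; Leilani: 174,000; Hamish: 261,000; Mireille: 261,000; Hollis: 130,500; Zane: 130,500; Phaedra: 130,500; Sione: 130,500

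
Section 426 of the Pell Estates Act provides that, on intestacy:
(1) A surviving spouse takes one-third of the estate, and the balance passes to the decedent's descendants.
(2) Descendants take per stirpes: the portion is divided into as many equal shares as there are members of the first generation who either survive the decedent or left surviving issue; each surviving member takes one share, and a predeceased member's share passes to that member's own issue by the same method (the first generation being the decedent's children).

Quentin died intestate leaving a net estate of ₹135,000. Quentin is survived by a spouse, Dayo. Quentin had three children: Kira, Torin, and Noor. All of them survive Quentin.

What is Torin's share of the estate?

Dayo takes one-third of ₹135,000 = ₹45,000. The remaining ₹90,000 passes to the descendants.
The descendants' portion (₹90,000) is divided into 3 shares of ₹30,000: Kira, Torin, and Noor each take ₹30,000.

Torin receives ₹30,000.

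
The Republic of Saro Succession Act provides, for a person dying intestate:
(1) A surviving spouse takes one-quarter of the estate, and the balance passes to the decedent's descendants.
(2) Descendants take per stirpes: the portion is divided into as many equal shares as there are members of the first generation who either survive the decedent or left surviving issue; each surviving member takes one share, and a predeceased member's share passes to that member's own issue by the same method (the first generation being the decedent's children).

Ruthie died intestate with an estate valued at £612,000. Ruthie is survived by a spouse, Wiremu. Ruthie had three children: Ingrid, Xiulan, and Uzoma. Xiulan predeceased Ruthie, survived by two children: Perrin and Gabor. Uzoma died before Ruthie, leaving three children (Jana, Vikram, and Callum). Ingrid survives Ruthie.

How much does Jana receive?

Wiremu takes one-quarter of £612,000 = £153,000. The remaining £459,000 passes to the descendants.
The descendants' portion (£459,000) is divided into 3 shares of £153,000: Ingrid takes £153,000; Xiulan's £153,000 share passes to Xiulan's issue; Uzoma's £153,000 share passes to Uzoma's issue.
Xiulan's share (£153,000) is divided into 2 shares of £76,500: Perrin and Gabor each take £76,500.
Uzoma's share (£153,000) is divided into 3 shares of £51,000: Jana, Vikram, and Callum each take £51,000.

Jana receives £51,000.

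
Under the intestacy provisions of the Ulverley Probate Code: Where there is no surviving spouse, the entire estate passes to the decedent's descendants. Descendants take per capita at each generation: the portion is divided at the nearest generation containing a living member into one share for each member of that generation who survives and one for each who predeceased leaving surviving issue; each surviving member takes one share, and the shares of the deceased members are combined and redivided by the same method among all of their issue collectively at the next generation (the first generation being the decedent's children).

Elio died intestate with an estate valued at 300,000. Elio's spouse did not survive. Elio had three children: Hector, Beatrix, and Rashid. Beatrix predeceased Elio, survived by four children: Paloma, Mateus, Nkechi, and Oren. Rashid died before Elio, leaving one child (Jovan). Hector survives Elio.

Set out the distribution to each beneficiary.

Hector: 100,000; Paloma: 40,000; Mateus: 40,000; Nkechi: 40,000; Oren: 40,000; Jovan: 40,000

The entire 300,000 passes to the descendants.
That amount (300,000) is divided at the children's generation into 3 shares of 100,000. Hector takes 100,000. The 2 shares of the deceased (Beatrix and Rashid) are combined into a pool of 200,000.
That pool (200,000) is divided at the grandchildren's generation equally among Paloma, Mateus, Nkechi, Oren, and Jovan: 40,000 each.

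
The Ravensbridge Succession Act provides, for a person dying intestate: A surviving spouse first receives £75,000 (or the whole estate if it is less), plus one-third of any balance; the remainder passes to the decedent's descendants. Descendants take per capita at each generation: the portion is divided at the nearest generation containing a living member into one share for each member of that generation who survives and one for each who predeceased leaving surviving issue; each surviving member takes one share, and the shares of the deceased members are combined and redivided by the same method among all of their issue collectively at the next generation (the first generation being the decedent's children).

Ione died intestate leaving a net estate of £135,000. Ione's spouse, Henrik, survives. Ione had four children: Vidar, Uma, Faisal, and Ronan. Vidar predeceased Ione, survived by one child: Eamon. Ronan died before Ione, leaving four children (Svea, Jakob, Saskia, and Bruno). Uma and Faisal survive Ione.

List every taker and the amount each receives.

Henrik first takes £75,000, leaving a balance of £60,000. Henrik then takes one-third of the balance (£20,000), for a total of £95,000. The remaining £40,000 passes to the descendants.
The descendants' portion (£40,000) is divided at the children's generation into 4 shares of £10,000. Uma and Faisal each take £10,000. The 2 shares of the deceased (Vidar and Ronan) are combined into a pool of £20,000.
That pool (£20,000) is divided at the grandchildren's generation equally among Eamon, Svea, Jakob, Saskia, and Bruno: £4,000 each.

Henrik: £95,000; Eamon: £4,000; Uma: £10,000; Faisal: £10,000; Svea: £4,000; Jakob: £4,000; Saskia: £4,000; Bruno: £4,000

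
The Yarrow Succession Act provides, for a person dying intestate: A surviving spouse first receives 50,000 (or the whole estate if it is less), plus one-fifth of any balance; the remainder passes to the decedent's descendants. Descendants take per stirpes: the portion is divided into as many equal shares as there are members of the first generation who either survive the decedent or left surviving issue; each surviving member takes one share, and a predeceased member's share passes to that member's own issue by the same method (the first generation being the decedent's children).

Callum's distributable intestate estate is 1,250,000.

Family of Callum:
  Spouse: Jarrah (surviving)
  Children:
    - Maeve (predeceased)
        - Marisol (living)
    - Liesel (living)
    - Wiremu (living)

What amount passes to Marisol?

Marisol receives 320,000.

Jarrah first takes 50,000, leaving a balance of 1,200,000. Jarrah then takes one-fifth of the balance (240,000), for a total of 290,000. The remaining 960,000 passes to the descendants.
The descendants' portion (960,000) is divided into 3 shares of 320,000: Liesel and Wiremu each take 320,000; Maeve's 320,000 share passes to Maeve's issue.
Maeve's share (320,000) passes entirely to Marisol.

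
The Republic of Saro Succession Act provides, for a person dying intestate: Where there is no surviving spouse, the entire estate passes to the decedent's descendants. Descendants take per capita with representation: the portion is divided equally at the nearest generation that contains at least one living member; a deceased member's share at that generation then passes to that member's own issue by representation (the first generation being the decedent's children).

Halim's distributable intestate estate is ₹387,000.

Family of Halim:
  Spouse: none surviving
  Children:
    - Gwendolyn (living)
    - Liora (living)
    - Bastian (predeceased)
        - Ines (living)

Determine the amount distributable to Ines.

Ines receives ₹129,000.

The entire ₹387,000 passes to the descendants.
That amount (₹387,000) is divided into 3 shares of ₹129,000: Gwendolyn and Liora each take ₹129,000; Bastian's ₹129,000 share passes to Bastian's issue.
Bastian's share (₹129,000) passes entirely to Ines.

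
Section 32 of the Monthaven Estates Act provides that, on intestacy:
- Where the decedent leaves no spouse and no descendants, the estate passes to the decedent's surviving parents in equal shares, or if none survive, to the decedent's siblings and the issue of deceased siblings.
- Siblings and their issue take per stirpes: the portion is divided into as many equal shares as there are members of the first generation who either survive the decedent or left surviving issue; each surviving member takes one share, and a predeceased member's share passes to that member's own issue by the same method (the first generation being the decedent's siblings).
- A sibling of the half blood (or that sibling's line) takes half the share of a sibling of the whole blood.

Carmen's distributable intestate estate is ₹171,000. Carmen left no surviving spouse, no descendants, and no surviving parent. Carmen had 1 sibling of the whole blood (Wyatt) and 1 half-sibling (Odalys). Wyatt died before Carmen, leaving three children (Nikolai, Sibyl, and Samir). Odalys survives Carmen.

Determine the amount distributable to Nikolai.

The entire ₹171,000 passes to the siblings and their issue.
Counting each half-blood sibling's line as half a unit, there are 3/2 units in ₹171,000, so one unit is ₹114,000. Whole-blood lines (Wyatt) take ₹114,000 each; half-blood lines (Odalys) take ₹57,000 each.
Wyatt's share (₹114,000) is divided into 3 shares of ₹38,000: Nikolai, Sibyl, and Samir each take ₹38,000.

Nikolai receives ₹38,000.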